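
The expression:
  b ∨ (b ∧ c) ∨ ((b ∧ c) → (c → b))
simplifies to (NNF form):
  True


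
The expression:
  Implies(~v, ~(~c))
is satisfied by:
  {c: True, v: True}
  {c: True, v: False}
  {v: True, c: False}


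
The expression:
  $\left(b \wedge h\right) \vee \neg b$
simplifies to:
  $h \vee \neg b$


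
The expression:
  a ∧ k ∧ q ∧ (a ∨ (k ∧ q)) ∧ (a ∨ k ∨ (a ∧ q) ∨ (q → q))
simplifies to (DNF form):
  a ∧ k ∧ q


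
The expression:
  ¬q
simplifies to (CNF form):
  ¬q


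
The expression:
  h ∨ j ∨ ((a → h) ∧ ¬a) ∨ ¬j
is always true.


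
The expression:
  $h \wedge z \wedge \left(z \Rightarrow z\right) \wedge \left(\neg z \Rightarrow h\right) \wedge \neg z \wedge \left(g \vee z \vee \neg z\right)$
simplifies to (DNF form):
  $\text{False}$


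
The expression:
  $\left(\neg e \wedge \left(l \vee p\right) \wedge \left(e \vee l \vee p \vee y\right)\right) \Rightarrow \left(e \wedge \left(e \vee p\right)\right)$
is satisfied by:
  {e: True, p: False, l: False}
  {e: True, l: True, p: False}
  {e: True, p: True, l: False}
  {e: True, l: True, p: True}
  {l: False, p: False, e: False}


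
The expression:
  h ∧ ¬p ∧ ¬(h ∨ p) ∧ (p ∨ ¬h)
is never true.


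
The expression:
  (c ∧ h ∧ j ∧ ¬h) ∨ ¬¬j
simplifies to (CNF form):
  j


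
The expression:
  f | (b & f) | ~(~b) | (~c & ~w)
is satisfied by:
  {b: True, f: True, w: False, c: False}
  {b: True, c: True, f: True, w: False}
  {b: True, f: True, w: True, c: False}
  {b: True, c: True, f: True, w: True}
  {b: True, w: False, f: False, c: False}
  {b: True, c: True, w: False, f: False}
  {b: True, w: True, f: False, c: False}
  {b: True, c: True, w: True, f: False}
  {f: True, c: False, w: False, b: False}
  {c: True, f: True, w: False, b: False}
  {f: True, w: True, c: False, b: False}
  {c: True, f: True, w: True, b: False}
  {c: False, w: False, f: False, b: False}


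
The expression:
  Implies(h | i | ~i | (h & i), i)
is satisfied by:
  {i: True}


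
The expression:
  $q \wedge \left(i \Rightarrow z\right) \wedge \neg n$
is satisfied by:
  {z: True, q: True, n: False, i: False}
  {q: True, z: False, n: False, i: False}
  {i: True, z: True, q: True, n: False}


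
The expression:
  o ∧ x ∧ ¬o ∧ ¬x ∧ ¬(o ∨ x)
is never true.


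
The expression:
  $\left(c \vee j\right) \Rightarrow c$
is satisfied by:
  {c: True, j: False}
  {j: False, c: False}
  {j: True, c: True}


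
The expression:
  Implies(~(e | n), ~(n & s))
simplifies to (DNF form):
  True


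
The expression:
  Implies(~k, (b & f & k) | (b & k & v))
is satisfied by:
  {k: True}


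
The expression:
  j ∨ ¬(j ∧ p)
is always true.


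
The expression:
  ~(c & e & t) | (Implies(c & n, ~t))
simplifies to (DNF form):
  ~c | ~e | ~n | ~t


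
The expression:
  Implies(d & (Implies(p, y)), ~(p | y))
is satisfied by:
  {d: False, y: False}
  {y: True, d: False}
  {d: True, y: False}


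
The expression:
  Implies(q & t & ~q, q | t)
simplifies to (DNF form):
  True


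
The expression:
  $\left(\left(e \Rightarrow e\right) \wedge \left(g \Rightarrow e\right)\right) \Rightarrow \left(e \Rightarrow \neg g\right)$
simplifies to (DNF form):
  $\neg e \vee \neg g$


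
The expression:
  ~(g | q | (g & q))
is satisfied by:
  {q: False, g: False}


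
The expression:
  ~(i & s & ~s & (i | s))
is always true.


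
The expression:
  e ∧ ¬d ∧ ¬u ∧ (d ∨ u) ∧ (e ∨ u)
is never true.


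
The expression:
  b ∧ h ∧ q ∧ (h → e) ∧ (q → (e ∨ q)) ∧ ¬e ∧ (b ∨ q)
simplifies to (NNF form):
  False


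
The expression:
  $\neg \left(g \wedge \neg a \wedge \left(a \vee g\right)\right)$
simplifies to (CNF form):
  $a \vee \neg g$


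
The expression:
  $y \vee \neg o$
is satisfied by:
  {y: True, o: False}
  {o: False, y: False}
  {o: True, y: True}


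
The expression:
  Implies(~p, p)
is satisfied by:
  {p: True}


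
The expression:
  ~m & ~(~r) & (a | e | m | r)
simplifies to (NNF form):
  r & ~m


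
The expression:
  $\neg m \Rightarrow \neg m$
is always true.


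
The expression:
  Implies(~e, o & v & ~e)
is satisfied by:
  {v: True, e: True, o: True}
  {v: True, e: True, o: False}
  {e: True, o: True, v: False}
  {e: True, o: False, v: False}
  {v: True, o: True, e: False}


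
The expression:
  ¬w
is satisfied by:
  {w: False}


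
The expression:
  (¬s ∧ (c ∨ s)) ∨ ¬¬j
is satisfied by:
  {c: True, j: True, s: False}
  {j: True, s: False, c: False}
  {c: True, j: True, s: True}
  {j: True, s: True, c: False}
  {c: True, s: False, j: False}


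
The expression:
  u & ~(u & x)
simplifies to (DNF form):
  u & ~x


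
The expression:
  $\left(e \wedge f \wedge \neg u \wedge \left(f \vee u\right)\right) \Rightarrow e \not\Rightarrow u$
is always true.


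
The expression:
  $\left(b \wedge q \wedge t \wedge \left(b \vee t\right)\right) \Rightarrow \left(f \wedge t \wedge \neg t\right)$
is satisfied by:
  {t: False, b: False, q: False}
  {q: True, t: False, b: False}
  {b: True, t: False, q: False}
  {q: True, b: True, t: False}
  {t: True, q: False, b: False}
  {q: True, t: True, b: False}
  {b: True, t: True, q: False}


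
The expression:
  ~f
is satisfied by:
  {f: False}


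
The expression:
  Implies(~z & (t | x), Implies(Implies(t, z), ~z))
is always true.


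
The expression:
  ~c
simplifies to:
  ~c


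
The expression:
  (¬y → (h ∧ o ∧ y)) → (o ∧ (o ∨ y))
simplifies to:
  o ∨ ¬y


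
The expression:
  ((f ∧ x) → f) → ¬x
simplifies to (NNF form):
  ¬x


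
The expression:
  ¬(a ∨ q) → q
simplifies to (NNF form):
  a ∨ q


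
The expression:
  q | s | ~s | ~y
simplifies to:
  True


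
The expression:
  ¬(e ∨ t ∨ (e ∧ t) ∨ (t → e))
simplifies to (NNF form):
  False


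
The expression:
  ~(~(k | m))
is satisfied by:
  {k: True, m: True}
  {k: True, m: False}
  {m: True, k: False}


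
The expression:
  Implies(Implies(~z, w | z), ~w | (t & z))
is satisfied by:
  {z: True, t: True, w: False}
  {z: True, t: False, w: False}
  {t: True, z: False, w: False}
  {z: False, t: False, w: False}
  {z: True, w: True, t: True}


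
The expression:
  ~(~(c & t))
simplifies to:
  c & t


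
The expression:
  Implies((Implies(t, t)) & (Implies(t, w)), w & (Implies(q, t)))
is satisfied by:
  {t: True, w: True, q: False}
  {t: True, q: False, w: False}
  {t: True, w: True, q: True}
  {t: True, q: True, w: False}
  {w: True, q: False, t: False}


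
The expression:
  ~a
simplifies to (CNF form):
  ~a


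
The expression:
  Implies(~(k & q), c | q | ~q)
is always true.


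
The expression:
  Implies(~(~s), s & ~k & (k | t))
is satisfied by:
  {t: True, s: False, k: False}
  {t: False, s: False, k: False}
  {k: True, t: True, s: False}
  {k: True, t: False, s: False}
  {s: True, t: True, k: False}


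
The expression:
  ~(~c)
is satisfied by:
  {c: True}


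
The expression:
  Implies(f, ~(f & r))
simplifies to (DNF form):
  ~f | ~r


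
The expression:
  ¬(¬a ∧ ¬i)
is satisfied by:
  {i: True, a: True}
  {i: True, a: False}
  {a: True, i: False}


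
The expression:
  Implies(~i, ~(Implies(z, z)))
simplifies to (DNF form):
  i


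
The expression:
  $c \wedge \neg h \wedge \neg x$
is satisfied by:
  {c: True, x: False, h: False}


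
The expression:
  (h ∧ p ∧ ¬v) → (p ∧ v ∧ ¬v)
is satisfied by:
  {v: True, p: False, h: False}
  {p: False, h: False, v: False}
  {h: True, v: True, p: False}
  {h: True, p: False, v: False}
  {v: True, p: True, h: False}
  {p: True, v: False, h: False}
  {h: True, p: True, v: True}


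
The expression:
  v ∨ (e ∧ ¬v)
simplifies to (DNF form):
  e ∨ v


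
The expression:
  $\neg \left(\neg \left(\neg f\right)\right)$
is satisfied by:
  {f: False}


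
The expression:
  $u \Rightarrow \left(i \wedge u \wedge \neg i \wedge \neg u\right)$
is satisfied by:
  {u: False}


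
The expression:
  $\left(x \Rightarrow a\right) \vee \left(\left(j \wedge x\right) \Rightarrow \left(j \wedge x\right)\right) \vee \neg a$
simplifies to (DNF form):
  $\text{True}$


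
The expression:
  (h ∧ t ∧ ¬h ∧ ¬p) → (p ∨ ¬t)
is always true.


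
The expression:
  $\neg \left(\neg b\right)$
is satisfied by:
  {b: True}


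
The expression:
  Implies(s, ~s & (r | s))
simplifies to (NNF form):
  ~s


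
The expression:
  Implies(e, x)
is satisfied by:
  {x: True, e: False}
  {e: False, x: False}
  {e: True, x: True}


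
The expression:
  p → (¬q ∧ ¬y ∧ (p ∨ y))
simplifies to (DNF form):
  (¬q ∧ ¬y) ∨ ¬p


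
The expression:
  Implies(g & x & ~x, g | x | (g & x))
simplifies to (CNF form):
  True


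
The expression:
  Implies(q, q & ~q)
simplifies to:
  ~q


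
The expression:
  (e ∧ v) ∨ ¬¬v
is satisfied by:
  {v: True}


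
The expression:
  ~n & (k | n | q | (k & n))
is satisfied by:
  {k: True, q: True, n: False}
  {k: True, n: False, q: False}
  {q: True, n: False, k: False}


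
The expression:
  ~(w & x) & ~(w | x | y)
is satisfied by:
  {x: False, y: False, w: False}


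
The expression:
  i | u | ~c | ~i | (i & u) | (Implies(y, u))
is always true.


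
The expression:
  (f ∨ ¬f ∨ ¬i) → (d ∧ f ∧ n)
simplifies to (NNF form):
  d ∧ f ∧ n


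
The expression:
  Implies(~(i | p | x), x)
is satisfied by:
  {i: True, x: True, p: True}
  {i: True, x: True, p: False}
  {i: True, p: True, x: False}
  {i: True, p: False, x: False}
  {x: True, p: True, i: False}
  {x: True, p: False, i: False}
  {p: True, x: False, i: False}


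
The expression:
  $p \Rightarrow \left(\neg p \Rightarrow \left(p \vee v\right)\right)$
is always true.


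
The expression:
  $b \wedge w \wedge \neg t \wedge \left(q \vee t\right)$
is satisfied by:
  {w: True, b: True, q: True, t: False}


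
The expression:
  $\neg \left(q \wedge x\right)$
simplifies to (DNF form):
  $\neg q \vee \neg x$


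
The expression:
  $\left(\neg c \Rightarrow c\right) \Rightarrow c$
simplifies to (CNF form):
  $\text{True}$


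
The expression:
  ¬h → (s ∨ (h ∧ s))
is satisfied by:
  {s: True, h: True}
  {s: True, h: False}
  {h: True, s: False}


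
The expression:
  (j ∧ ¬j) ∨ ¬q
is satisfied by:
  {q: False}


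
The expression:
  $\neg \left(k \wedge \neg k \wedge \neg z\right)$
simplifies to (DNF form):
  $\text{True}$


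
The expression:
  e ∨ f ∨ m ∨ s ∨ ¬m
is always true.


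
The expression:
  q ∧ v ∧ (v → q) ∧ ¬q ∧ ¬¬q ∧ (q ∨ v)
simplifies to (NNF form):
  False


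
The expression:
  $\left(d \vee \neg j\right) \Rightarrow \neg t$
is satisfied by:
  {j: True, d: False, t: False}
  {d: False, t: False, j: False}
  {j: True, d: True, t: False}
  {d: True, j: False, t: False}
  {t: True, j: True, d: False}


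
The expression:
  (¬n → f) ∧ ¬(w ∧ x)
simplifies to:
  (f ∧ ¬w) ∨ (f ∧ ¬x) ∨ (n ∧ ¬w) ∨ (n ∧ ¬x)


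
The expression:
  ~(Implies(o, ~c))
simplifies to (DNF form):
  c & o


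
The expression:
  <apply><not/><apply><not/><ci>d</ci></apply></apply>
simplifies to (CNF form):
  <ci>d</ci>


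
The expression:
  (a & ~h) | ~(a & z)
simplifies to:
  ~a | ~h | ~z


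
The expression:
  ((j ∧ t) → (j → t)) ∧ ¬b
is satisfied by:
  {b: False}


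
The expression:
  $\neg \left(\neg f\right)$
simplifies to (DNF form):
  $f$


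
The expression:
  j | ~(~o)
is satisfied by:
  {o: True, j: True}
  {o: True, j: False}
  {j: True, o: False}


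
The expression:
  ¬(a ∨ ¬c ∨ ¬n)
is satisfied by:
  {c: True, n: True, a: False}


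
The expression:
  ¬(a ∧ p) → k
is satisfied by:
  {k: True, p: True, a: True}
  {k: True, p: True, a: False}
  {k: True, a: True, p: False}
  {k: True, a: False, p: False}
  {p: True, a: True, k: False}


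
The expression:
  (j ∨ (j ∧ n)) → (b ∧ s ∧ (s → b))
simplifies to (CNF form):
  (b ∨ ¬j) ∧ (s ∨ ¬j)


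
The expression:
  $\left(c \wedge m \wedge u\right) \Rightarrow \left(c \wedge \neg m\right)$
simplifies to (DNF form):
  $\neg c \vee \neg m \vee \neg u$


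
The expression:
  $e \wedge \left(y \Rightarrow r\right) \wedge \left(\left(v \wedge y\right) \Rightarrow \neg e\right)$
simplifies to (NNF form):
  $e \wedge \left(r \vee \neg y\right) \wedge \left(\neg v \vee \neg y\right)$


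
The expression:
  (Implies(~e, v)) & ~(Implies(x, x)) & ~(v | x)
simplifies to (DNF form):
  False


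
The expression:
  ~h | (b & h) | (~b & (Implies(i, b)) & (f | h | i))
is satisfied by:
  {b: True, h: False, i: False}
  {h: False, i: False, b: False}
  {b: True, i: True, h: False}
  {i: True, h: False, b: False}
  {b: True, h: True, i: False}
  {h: True, b: False, i: False}
  {b: True, i: True, h: True}


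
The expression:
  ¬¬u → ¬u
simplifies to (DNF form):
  ¬u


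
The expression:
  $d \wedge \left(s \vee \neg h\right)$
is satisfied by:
  {d: True, s: True, h: False}
  {d: True, h: False, s: False}
  {d: True, s: True, h: True}


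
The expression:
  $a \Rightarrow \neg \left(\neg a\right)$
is always true.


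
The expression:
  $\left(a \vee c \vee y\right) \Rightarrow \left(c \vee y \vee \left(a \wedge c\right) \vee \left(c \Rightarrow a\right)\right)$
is always true.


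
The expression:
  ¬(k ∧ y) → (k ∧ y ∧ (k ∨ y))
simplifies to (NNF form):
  k ∧ y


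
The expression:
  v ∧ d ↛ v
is never true.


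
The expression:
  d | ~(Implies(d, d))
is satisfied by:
  {d: True}


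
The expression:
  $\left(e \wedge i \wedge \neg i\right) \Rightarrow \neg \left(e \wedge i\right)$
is always true.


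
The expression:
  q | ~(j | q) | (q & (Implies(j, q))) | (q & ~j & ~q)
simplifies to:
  q | ~j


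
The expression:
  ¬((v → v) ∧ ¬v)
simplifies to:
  v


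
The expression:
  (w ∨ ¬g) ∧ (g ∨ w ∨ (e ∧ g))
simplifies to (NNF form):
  w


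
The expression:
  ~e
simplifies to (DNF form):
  ~e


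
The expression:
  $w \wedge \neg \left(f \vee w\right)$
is never true.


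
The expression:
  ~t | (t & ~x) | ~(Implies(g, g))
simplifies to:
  ~t | ~x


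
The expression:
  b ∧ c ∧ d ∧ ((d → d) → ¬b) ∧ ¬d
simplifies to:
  False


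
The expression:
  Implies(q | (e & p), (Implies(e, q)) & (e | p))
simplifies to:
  (p & q) | (e & ~p) | (~e & ~q)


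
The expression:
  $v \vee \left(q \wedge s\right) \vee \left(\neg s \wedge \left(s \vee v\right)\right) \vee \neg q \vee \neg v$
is always true.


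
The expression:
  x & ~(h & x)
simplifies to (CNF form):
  x & ~h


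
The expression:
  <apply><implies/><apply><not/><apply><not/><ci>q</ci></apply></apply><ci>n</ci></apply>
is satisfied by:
  {n: True, q: False}
  {q: False, n: False}
  {q: True, n: True}


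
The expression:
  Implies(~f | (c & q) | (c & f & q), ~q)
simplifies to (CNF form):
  (f | ~q) & (~c | ~q)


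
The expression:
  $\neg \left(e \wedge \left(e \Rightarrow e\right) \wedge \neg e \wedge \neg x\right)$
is always true.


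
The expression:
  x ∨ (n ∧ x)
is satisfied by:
  {x: True}


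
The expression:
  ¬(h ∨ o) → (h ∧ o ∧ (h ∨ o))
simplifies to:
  h ∨ o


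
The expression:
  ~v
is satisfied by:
  {v: False}


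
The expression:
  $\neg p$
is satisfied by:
  {p: False}


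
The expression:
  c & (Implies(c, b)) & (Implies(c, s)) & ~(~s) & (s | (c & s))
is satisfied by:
  {c: True, b: True, s: True}


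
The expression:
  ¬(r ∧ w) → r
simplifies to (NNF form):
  r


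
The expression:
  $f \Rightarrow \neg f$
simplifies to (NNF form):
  $\neg f$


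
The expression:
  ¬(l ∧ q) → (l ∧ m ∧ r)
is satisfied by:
  {r: True, q: True, m: True, l: True}
  {r: True, q: True, l: True, m: False}
  {q: True, m: True, l: True, r: False}
  {q: True, l: True, m: False, r: False}
  {r: True, m: True, l: True, q: False}


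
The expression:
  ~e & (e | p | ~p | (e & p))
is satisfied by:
  {e: False}


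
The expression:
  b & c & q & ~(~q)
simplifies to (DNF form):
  b & c & q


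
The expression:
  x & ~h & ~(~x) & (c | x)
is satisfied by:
  {x: True, h: False}


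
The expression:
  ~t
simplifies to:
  ~t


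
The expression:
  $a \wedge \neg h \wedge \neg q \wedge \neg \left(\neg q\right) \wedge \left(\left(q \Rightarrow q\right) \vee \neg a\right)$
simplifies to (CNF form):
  $\text{False}$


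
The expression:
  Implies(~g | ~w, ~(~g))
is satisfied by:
  {g: True}


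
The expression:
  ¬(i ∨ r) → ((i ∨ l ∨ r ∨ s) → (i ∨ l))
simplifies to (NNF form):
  i ∨ l ∨ r ∨ ¬s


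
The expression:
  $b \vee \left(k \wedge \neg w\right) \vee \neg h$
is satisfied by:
  {b: True, k: True, h: False, w: False}
  {b: True, k: False, h: False, w: False}
  {w: True, b: True, k: True, h: False}
  {w: True, b: True, k: False, h: False}
  {k: True, w: False, h: False, b: False}
  {k: False, w: False, h: False, b: False}
  {w: True, k: True, h: False, b: False}
  {w: True, k: False, h: False, b: False}
  {b: True, h: True, k: True, w: False}
  {b: True, h: True, k: False, w: False}
  {w: True, b: True, h: True, k: True}
  {w: True, b: True, h: True, k: False}
  {h: True, k: True, w: False, b: False}


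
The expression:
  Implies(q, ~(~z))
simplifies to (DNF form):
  z | ~q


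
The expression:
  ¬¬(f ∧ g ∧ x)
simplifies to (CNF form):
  f ∧ g ∧ x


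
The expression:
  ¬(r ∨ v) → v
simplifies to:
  r ∨ v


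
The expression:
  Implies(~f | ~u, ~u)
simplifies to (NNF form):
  f | ~u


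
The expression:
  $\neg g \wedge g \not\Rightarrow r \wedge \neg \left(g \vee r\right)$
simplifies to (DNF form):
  $\text{False}$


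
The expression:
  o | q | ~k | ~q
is always true.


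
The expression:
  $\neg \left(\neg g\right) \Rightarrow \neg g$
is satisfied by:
  {g: False}


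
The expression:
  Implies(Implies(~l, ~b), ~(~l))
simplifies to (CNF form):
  b | l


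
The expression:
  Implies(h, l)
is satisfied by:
  {l: True, h: False}
  {h: False, l: False}
  {h: True, l: True}


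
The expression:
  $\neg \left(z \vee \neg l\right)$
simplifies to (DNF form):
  $l \wedge \neg z$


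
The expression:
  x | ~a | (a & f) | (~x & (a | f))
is always true.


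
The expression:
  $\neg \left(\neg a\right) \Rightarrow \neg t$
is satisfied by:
  {t: False, a: False}
  {a: True, t: False}
  {t: True, a: False}


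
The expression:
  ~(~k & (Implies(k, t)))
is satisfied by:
  {k: True}


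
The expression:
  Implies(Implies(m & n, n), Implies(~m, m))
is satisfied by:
  {m: True}


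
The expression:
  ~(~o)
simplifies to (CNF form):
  o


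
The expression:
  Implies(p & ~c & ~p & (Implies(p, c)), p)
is always true.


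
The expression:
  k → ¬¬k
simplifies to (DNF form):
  True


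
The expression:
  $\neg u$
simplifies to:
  $\neg u$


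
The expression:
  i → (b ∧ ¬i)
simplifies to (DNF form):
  ¬i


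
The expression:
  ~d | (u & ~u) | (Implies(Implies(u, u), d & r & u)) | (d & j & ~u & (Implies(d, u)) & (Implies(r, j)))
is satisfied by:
  {r: True, u: True, d: False}
  {r: True, u: False, d: False}
  {u: True, r: False, d: False}
  {r: False, u: False, d: False}
  {r: True, d: True, u: True}


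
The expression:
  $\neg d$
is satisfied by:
  {d: False}


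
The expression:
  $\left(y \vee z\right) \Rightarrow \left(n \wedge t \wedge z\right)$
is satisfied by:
  {t: True, n: True, z: False, y: False}
  {t: True, n: False, z: False, y: False}
  {n: True, y: False, t: False, z: False}
  {y: False, n: False, t: False, z: False}
  {z: True, t: True, n: True, y: False}
  {y: True, z: True, t: True, n: True}


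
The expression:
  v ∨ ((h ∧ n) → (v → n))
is always true.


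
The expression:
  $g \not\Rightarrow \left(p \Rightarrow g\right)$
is never true.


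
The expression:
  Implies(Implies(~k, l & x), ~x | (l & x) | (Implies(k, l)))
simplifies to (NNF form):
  l | ~k | ~x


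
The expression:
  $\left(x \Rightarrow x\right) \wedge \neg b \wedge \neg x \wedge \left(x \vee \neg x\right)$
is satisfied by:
  {x: False, b: False}


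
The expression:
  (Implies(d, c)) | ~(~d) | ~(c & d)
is always true.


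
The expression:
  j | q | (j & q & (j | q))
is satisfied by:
  {q: True, j: True}
  {q: True, j: False}
  {j: True, q: False}


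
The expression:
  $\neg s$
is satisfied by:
  {s: False}


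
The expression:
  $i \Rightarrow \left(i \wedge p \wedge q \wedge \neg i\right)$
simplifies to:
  $\neg i$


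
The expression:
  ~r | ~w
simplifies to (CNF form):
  ~r | ~w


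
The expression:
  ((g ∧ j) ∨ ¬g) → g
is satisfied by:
  {g: True}


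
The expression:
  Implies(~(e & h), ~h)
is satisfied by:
  {e: True, h: False}
  {h: False, e: False}
  {h: True, e: True}


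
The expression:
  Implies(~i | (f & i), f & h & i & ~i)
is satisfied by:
  {i: True, f: False}


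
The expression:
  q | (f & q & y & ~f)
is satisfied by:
  {q: True}


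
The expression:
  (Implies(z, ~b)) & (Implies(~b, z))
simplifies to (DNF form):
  (b & ~z) | (z & ~b)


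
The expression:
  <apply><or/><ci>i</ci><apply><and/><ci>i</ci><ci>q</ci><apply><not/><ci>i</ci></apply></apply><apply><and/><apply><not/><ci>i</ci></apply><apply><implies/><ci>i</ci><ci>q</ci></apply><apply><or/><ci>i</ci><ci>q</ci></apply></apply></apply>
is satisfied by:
  {i: True, q: True}
  {i: True, q: False}
  {q: True, i: False}


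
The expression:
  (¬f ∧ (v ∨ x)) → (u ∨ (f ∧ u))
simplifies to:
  f ∨ u ∨ (¬v ∧ ¬x)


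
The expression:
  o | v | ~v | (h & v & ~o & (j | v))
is always true.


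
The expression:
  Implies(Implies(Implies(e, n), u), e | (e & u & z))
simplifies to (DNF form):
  e | ~u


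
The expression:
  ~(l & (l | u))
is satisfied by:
  {l: False}


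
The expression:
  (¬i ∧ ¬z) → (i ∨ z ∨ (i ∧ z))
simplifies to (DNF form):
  i ∨ z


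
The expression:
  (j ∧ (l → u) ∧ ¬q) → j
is always true.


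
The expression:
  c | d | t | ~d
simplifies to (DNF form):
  True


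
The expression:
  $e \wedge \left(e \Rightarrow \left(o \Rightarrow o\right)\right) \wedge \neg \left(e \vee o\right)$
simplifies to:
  $\text{False}$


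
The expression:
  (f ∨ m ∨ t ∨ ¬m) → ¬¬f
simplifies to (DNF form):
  f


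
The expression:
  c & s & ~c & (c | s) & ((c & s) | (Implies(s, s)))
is never true.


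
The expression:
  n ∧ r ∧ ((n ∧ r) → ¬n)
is never true.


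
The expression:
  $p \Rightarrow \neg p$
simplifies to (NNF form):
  $\neg p$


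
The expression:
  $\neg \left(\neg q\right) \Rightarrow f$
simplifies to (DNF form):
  $f \vee \neg q$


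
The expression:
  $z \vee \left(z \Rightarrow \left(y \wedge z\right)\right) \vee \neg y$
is always true.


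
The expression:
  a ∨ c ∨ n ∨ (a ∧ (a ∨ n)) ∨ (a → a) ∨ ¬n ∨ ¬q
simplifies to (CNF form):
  True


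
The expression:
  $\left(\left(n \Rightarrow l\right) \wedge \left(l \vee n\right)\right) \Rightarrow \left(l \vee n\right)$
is always true.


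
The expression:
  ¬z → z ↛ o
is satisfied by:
  {z: True}


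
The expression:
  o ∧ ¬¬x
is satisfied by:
  {x: True, o: True}


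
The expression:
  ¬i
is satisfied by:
  {i: False}


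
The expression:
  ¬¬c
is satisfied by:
  {c: True}


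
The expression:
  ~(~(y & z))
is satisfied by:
  {z: True, y: True}


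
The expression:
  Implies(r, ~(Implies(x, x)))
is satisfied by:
  {r: False}


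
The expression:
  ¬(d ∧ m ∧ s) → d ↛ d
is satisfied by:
  {m: True, s: True, d: True}


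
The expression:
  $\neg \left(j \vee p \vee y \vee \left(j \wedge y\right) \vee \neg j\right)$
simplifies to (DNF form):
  $\text{False}$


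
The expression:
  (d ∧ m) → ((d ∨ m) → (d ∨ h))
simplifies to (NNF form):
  True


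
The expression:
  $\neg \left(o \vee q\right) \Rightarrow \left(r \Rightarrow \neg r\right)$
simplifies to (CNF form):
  $o \vee q \vee \neg r$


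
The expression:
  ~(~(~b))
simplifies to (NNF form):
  ~b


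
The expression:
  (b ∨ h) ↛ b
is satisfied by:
  {h: True, b: False}


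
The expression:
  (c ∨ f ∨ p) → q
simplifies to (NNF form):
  q ∨ (¬c ∧ ¬f ∧ ¬p)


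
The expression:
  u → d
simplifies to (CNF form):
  d ∨ ¬u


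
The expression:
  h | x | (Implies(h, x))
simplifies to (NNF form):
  True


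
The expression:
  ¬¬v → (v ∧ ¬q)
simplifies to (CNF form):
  ¬q ∨ ¬v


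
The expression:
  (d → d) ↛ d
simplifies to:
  ¬d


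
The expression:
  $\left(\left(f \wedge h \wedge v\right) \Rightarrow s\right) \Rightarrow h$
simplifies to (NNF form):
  $h$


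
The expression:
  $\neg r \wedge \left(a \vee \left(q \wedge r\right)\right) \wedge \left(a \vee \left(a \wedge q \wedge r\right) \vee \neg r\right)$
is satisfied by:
  {a: True, r: False}


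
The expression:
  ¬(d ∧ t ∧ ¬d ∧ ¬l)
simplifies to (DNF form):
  True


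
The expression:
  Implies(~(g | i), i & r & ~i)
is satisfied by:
  {i: True, g: True}
  {i: True, g: False}
  {g: True, i: False}


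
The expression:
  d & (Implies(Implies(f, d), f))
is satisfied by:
  {d: True, f: True}


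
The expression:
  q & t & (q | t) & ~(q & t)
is never true.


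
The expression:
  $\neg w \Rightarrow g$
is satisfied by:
  {g: True, w: True}
  {g: True, w: False}
  {w: True, g: False}


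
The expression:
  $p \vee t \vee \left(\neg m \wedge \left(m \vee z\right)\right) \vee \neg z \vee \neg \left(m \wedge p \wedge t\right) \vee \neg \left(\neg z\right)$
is always true.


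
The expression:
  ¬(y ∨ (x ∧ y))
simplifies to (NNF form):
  ¬y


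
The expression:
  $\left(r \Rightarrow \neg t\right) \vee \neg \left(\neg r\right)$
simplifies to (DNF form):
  $\text{True}$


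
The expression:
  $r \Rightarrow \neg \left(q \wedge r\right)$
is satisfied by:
  {q: False, r: False}
  {r: True, q: False}
  {q: True, r: False}


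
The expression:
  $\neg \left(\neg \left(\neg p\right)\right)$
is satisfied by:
  {p: False}


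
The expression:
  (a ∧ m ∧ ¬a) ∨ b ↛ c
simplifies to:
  b ∧ ¬c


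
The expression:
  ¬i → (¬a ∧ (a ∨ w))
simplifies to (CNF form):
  (i ∨ w) ∧ (i ∨ ¬a)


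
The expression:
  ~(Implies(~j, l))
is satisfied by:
  {l: False, j: False}


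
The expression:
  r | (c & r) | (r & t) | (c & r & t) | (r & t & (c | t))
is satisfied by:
  {r: True}


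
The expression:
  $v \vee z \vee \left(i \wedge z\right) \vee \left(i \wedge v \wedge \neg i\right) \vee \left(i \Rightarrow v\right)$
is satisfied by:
  {z: True, v: True, i: False}
  {z: True, v: False, i: False}
  {v: True, z: False, i: False}
  {z: False, v: False, i: False}
  {i: True, z: True, v: True}
  {i: True, z: True, v: False}
  {i: True, v: True, z: False}


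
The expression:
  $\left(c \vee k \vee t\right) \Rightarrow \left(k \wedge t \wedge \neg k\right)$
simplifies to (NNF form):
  $\neg c \wedge \neg k \wedge \neg t$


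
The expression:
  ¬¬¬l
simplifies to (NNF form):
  ¬l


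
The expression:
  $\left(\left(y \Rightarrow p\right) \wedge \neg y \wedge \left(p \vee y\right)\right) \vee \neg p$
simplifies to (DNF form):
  $\neg p \vee \neg y$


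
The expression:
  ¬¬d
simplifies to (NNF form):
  d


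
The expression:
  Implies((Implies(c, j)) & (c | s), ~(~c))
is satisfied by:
  {c: True, s: False}
  {s: False, c: False}
  {s: True, c: True}


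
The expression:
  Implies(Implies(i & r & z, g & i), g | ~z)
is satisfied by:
  {r: True, g: True, i: True, z: False}
  {r: True, g: True, i: False, z: False}
  {g: True, i: True, r: False, z: False}
  {g: True, r: False, i: False, z: False}
  {r: True, i: True, g: False, z: False}
  {r: True, i: False, g: False, z: False}
  {i: True, r: False, g: False, z: False}
  {r: False, i: False, g: False, z: False}
  {r: True, z: True, g: True, i: True}
  {r: True, z: True, g: True, i: False}
  {z: True, g: True, i: True, r: False}
  {z: True, g: True, i: False, r: False}
  {z: True, r: True, i: True, g: False}


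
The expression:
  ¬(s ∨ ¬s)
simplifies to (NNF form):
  False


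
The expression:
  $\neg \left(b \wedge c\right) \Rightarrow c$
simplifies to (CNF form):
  $c$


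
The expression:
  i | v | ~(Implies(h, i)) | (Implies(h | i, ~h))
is always true.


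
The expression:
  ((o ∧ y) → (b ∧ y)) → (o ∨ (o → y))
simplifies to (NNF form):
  True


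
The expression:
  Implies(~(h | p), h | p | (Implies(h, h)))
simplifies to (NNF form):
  True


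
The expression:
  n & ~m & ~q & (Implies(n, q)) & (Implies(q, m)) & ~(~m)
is never true.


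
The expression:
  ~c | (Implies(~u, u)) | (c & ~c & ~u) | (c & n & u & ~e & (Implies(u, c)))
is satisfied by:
  {u: True, c: False}
  {c: False, u: False}
  {c: True, u: True}


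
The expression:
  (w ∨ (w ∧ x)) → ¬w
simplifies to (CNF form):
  ¬w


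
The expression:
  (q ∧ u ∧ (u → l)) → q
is always true.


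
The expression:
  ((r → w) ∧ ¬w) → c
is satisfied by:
  {r: True, c: True, w: True}
  {r: True, c: True, w: False}
  {r: True, w: True, c: False}
  {r: True, w: False, c: False}
  {c: True, w: True, r: False}
  {c: True, w: False, r: False}
  {w: True, c: False, r: False}


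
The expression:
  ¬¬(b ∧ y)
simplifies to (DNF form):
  b ∧ y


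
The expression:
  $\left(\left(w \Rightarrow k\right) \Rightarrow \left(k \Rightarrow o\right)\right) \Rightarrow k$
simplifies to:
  $k$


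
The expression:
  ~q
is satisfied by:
  {q: False}


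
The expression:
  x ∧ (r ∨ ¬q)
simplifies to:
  x ∧ (r ∨ ¬q)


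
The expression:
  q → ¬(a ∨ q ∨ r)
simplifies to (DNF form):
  ¬q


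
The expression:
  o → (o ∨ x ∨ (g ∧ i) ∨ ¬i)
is always true.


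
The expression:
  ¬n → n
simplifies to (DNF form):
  n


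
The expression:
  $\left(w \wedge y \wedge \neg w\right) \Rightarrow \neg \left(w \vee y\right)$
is always true.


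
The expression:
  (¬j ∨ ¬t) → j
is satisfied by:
  {j: True}


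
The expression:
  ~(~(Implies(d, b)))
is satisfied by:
  {b: True, d: False}
  {d: False, b: False}
  {d: True, b: True}


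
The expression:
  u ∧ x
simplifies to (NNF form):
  u ∧ x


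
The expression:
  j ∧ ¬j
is never true.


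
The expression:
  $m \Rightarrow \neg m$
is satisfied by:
  {m: False}


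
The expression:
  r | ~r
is always true.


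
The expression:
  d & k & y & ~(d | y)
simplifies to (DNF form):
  False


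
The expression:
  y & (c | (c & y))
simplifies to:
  c & y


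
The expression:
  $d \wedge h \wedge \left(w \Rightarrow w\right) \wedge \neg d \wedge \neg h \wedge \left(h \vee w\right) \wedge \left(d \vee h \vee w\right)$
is never true.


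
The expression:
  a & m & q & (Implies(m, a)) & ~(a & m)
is never true.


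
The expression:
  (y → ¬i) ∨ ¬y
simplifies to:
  ¬i ∨ ¬y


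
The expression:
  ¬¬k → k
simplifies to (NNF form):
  True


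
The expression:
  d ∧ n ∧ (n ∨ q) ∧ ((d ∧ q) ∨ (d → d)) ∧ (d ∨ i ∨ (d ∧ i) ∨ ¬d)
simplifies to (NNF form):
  d ∧ n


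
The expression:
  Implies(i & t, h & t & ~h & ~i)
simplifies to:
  ~i | ~t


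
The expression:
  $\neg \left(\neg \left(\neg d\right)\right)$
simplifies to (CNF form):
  $\neg d$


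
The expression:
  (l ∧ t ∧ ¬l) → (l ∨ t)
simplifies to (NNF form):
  True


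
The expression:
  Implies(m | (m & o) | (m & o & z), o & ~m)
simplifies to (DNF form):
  ~m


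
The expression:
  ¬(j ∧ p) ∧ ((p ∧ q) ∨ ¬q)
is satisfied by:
  {q: False, p: False, j: False}
  {j: True, q: False, p: False}
  {p: True, q: False, j: False}
  {p: True, q: True, j: False}


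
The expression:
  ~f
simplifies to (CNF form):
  ~f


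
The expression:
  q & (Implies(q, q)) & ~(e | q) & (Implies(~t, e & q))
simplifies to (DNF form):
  False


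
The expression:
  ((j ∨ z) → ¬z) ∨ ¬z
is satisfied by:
  {z: False}


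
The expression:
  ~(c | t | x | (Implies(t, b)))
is never true.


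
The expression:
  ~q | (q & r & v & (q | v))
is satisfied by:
  {v: True, r: True, q: False}
  {v: True, r: False, q: False}
  {r: True, v: False, q: False}
  {v: False, r: False, q: False}
  {q: True, v: True, r: True}


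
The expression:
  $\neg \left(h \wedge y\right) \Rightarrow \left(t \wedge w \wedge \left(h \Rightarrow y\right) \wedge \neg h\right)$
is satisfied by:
  {h: True, w: True, y: True, t: True}
  {h: True, w: True, y: True, t: False}
  {h: True, y: True, t: True, w: False}
  {h: True, y: True, t: False, w: False}
  {w: True, y: True, t: True, h: False}
  {w: True, t: True, y: False, h: False}


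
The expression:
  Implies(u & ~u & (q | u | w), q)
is always true.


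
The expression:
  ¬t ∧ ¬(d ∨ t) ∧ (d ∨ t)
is never true.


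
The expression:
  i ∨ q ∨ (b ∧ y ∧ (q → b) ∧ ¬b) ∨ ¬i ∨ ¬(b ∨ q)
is always true.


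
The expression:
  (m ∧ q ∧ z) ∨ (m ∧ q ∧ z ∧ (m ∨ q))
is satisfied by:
  {z: True, m: True, q: True}


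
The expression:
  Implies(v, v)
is always true.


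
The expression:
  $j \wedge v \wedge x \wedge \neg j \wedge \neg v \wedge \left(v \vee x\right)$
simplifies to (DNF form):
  $\text{False}$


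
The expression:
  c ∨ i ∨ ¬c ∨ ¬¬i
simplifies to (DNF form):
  True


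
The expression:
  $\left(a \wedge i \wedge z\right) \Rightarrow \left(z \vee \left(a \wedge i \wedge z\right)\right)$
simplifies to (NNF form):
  $\text{True}$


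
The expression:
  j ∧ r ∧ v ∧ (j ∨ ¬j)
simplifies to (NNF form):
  j ∧ r ∧ v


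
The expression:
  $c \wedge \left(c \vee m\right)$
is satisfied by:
  {c: True}


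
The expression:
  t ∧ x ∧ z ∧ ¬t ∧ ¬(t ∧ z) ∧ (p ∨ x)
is never true.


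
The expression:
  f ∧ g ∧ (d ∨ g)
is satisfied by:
  {g: True, f: True}


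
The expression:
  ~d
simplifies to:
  ~d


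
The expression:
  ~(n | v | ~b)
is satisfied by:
  {b: True, n: False, v: False}


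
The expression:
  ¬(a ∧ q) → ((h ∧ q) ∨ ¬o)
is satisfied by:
  {q: True, h: True, a: True, o: False}
  {q: True, h: True, a: False, o: False}
  {q: True, a: True, h: False, o: False}
  {q: True, a: False, h: False, o: False}
  {h: True, a: True, q: False, o: False}
  {h: True, q: False, a: False, o: False}
  {h: False, a: True, q: False, o: False}
  {h: False, q: False, a: False, o: False}
  {q: True, o: True, h: True, a: True}
  {q: True, o: True, h: True, a: False}
  {q: True, o: True, a: True, h: False}


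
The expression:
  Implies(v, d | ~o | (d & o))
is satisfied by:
  {d: True, v: False, o: False}
  {v: False, o: False, d: False}
  {d: True, o: True, v: False}
  {o: True, v: False, d: False}
  {d: True, v: True, o: False}
  {v: True, d: False, o: False}
  {d: True, o: True, v: True}


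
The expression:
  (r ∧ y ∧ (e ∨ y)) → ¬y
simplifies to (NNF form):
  ¬r ∨ ¬y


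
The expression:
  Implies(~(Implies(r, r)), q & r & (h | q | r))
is always true.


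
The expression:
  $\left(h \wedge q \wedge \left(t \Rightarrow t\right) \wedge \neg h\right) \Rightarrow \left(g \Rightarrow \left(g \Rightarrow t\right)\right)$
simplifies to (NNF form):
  $\text{True}$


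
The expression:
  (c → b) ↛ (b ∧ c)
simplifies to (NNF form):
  ¬c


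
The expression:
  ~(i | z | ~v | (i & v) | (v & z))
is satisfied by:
  {v: True, i: False, z: False}


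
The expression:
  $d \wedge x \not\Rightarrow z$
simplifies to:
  $d \wedge x \wedge \neg z$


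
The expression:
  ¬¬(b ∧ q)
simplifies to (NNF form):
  b ∧ q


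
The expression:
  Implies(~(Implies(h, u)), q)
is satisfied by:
  {q: True, u: True, h: False}
  {q: True, h: False, u: False}
  {u: True, h: False, q: False}
  {u: False, h: False, q: False}
  {q: True, u: True, h: True}
  {q: True, h: True, u: False}
  {u: True, h: True, q: False}


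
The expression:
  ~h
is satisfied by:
  {h: False}


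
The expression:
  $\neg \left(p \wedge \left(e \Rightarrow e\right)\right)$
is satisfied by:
  {p: False}


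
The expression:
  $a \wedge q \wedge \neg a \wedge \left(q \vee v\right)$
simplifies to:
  $\text{False}$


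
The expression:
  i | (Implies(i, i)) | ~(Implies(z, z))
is always true.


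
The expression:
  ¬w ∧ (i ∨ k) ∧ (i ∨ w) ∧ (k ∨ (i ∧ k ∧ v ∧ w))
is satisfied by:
  {i: True, k: True, w: False}


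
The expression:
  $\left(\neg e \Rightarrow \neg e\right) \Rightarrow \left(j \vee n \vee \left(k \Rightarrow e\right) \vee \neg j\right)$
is always true.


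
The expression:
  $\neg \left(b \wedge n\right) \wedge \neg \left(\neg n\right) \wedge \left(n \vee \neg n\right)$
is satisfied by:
  {n: True, b: False}


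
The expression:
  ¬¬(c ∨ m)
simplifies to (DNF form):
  c ∨ m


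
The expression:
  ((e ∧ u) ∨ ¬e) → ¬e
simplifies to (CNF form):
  ¬e ∨ ¬u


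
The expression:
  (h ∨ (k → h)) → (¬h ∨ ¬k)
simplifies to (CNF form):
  ¬h ∨ ¬k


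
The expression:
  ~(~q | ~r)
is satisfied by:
  {r: True, q: True}


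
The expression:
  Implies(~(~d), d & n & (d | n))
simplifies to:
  n | ~d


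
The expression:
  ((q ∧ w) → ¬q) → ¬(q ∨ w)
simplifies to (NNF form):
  (q ∧ w) ∨ (¬q ∧ ¬w)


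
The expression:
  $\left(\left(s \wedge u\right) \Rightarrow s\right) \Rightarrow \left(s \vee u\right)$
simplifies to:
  $s \vee u$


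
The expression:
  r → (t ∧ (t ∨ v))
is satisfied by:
  {t: True, r: False}
  {r: False, t: False}
  {r: True, t: True}


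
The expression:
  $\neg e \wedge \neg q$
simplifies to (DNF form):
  $\neg e \wedge \neg q$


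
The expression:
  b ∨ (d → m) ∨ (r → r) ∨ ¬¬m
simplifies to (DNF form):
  True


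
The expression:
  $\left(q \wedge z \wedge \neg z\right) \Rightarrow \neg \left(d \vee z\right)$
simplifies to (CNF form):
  $\text{True}$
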